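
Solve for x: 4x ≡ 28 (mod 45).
7

Since gcd(4, 45) = 1 divides 28, a solution exists.
Multiply both sides by the inverse of 4 mod 45:
  4^(-1) mod 45 = 34
  x ≡ 34 × 28 ≡ 952 ≡ 7 (mod 45)
Verification: 4 × 7 = 28 = 0 × 45 + 28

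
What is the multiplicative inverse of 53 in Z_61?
53^(-1) ≡ 38 (mod 61). Verification: 53 × 38 = 2014 ≡ 1 (mod 61)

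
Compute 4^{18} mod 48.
16

Using successive squaring:
Binary expansion of 18: 10010
Powers of 4 mod 48 (each is the square of the previous):
  4^1 ≡ 4 (mod 48)
  4^2 ≡ 4² = 16 ≡ 16 (mod 48)
  4^4 ≡ 16² = 256 ≡ 16 (mod 48)
  4^8 ≡ 16² = 256 ≡ 16 (mod 48)
  4^16 ≡ 16² = 256 ≡ 16 (mod 48)
18 = 16 + 2, so 4^18 = 4^16 × 4^2 ≡ 16 × 16 (mod 48)
Multiplying step by step:
  16 × 16 = 256 ≡ 16 (mod 48)
Result: 4^18 ≡ 16 (mod 48)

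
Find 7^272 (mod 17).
Using Fermat: 7^{16} ≡ 1 (mod 17). 272 ≡ 0 (mod 16). So 7^{272} ≡ 7^{0} ≡ 1 (mod 17)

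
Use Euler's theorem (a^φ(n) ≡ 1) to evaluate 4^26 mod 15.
By Euler: 4^{8} ≡ 1 (mod 15) since gcd(4, 15) = 1. 26 = 3×8 + 2. So 4^{26} ≡ 4^{2} ≡ 1 (mod 15)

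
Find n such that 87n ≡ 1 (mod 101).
87^(-1) ≡ 36 (mod 101). Verification: 87 × 36 = 3132 ≡ 1 (mod 101)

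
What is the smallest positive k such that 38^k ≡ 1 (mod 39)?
Powers of 38 mod 39: 38^1≡38, 38^2≡1. Order = 2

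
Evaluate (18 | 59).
(18/59) = 18^{29} mod 59 = -1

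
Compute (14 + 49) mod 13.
11

(14 + 49) = 63
63 mod 13 = 11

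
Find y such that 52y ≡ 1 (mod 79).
52^(-1) ≡ 38 (mod 79). Verification: 52 × 38 = 1976 ≡ 1 (mod 79)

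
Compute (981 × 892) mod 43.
2

(981 × 892) = 875052
875052 mod 43 = 2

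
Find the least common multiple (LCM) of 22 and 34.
374

First find GCD(22, 34) using the Euclidean algorithm:
22 = 0 × 34 + 22
34 = 1 × 22 + 12
22 = 1 × 12 + 10
12 = 1 × 10 + 2
10 = 5 × 2 + 0
GCD(22, 34) = 2

LCM formula: LCM(a, b) = (a × b) / GCD(a, b)
LCM(22, 34) = (22 × 34) / 2
LCM(22, 34) = 748 / 2
LCM(22, 34) = 374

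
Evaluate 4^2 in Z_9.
2 = 2 (binary 10). Repeated squaring mod 9: 4^1 ≡ 4; 4^2 ≡ 4² = 16 ≡ 7. So 4^2 ≡ 7 (mod 9).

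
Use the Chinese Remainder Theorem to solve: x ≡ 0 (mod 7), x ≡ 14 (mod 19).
14

Using the Chinese Remainder Theorem:
M = product of moduli = 133
For equation 1: M_1 = 19, 19 ≡ 5 (mod 7), inverse of 19 mod 7 is 3 (check: 5 × 3 = 15 ≡ 1 (mod 7))
For equation 2: M_2 = 7, 7 ≡ 7 (mod 19), inverse of 7 mod 19 is 11 (check: 7 × 11 = 77 ≡ 1 (mod 19))
Combine: x ≡ Σ r_i×M_i×(M_i⁻¹ mod m_i) = 0×19×3 + 14×7×11 = 0 + 1078 = 1078
1078 mod 133 = 14
x ≡ 14 (mod 133)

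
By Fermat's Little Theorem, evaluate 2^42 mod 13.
By Fermat: 2^{12} ≡ 1 (mod 13). 42 = 3×12 + 6. So 2^{42} ≡ 2^{6} ≡ 12 (mod 13)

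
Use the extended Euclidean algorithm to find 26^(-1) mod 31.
Extended GCD: 26(6) + 31(-5) = 1. So 26^(-1) ≡ 6 ≡ 6 (mod 31). Verify: 26 × 6 = 156 ≡ 1 (mod 31)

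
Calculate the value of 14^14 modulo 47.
Using repeated squaring. 14 = 8 + 4 + 2 (binary 1110). Repeated squaring mod 47: 14^1 ≡ 14; 14^2 ≡ 14² = 196 ≡ 8; 14^4 ≡ 8² = 64 ≡ 17; 14^8 ≡ 17² = 289 ≡ 7. Multiply: 14^14 = 14^8 × 14^4 × 14^2 ≡ 7 × 17 × 8 (mod 47): 7 × 17 = 119 ≡ 25; 25 × 8 = 200 ≡ 12. So 14^14 ≡ 12 (mod 47).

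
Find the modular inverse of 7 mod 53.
7^(-1) ≡ 38 (mod 53). Verification: 7 × 38 = 266 ≡ 1 (mod 53)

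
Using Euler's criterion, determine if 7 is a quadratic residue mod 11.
By Euler's criterion: 7^{5} ≡ 10 (mod 11). Since this equals -1 (≡ 10), 7 is not a QR.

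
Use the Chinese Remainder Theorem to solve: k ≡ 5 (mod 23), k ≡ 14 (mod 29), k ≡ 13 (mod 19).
10976

Using the Chinese Remainder Theorem:
M = product of moduli = 12673
For equation 1: M_1 = 551, 551 ≡ 22 (mod 23), inverse of 551 mod 23 is 22 (check: 22 × 22 = 484 ≡ 1 (mod 23))
For equation 2: M_2 = 437, 437 ≡ 2 (mod 29), inverse of 437 mod 29 is 15 (check: 2 × 15 = 30 ≡ 1 (mod 29))
For equation 3: M_3 = 667, 667 ≡ 2 (mod 19), inverse of 667 mod 19 is 10 (check: 2 × 10 = 20 ≡ 1 (mod 19))
Combine: k ≡ Σ r_i×M_i×(M_i⁻¹ mod m_i) = 5×551×22 + 14×437×15 + 13×667×10 = 60610 + 91770 + 86710 = 239090
239090 mod 12673 = 10976
k ≡ 10976 (mod 12673)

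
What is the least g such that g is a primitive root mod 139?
p - 1 = 138 has prime divisors 2, 3, 23. h is a primitive root mod 139 iff h^(138/q) ≢ 1 (mod 139) for each such q.
h = 2: 2^69 ≡ 138, 2^46 ≡ 96, 2^6 ≡ 64 (mod 139); none is 1, so 2 has order 138 and is a primitive root.
The smallest primitive root mod 139 is g = 2.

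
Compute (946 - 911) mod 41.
35

(946 - 911) = 35
35 mod 41 = 35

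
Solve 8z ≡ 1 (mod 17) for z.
8^(-1) ≡ 15 (mod 17). Verification: 8 × 15 = 120 ≡ 1 (mod 17)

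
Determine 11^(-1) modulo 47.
11^(-1) ≡ 30 (mod 47). Verification: 11 × 30 = 330 ≡ 1 (mod 47)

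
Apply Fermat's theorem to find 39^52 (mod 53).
By Fermat's Little Theorem, 39^{52} ≡ 1 (mod 53) since 53 is prime and gcd(39, 53) = 1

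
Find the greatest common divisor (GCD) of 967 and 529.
1

Using the Euclidean algorithm:
967 = 1 × 529 + 438
529 = 1 × 438 + 91
438 = 4 × 91 + 74
91 = 1 × 74 + 17
74 = 4 × 17 + 6
17 = 2 × 6 + 5
6 = 1 × 5 + 1
5 = 5 × 1 + 0

GCD(967, 529) = 1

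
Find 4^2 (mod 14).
2 = 2 (binary 10). Repeated squaring mod 14: 4^1 ≡ 4; 4^2 ≡ 4² = 16 ≡ 2. So 4^2 ≡ 2 (mod 14).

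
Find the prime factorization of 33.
3 × 11

Divide by primes starting from smallest:
33 ÷ 3 = 11
11 ÷ 11 = 1

33 = 3 × 11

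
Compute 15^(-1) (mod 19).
14

Using Extended Euclidean Algorithm:
gcd(15, 19) = 1
Bezout coefficients: 15 × -5 + 19 × 4 = 1
So 15 × -5 ≡ 1 (mod 19)
The inverse is -5 mod 19 = 14
Verification: 15 × 14 = 210 = 11 × 19 + 1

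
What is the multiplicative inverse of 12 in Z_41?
24

Using Extended Euclidean Algorithm:
gcd(12, 41) = 1
Bezout coefficients: 12 × -17 + 41 × 5 = 1
So 12 × -17 ≡ 1 (mod 41)
The inverse is -17 mod 41 = 24
Verification: 12 × 24 = 288 = 7 × 41 + 1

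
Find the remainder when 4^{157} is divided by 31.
By Fermat: 4^{30} ≡ 1 (mod 31). 157 = 5×30 + 7. So 4^{157} ≡ 4^{7} ≡ 16 (mod 31)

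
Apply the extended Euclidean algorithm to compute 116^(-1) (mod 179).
Extended GCD: 116(-54) + 179(35) = 1. So 116^(-1) ≡ 125 ≡ 125 (mod 179). Verify: 116 × 125 = 14500 ≡ 1 (mod 179)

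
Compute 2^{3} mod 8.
0

Using successive squaring:
Binary expansion of 3: 11
Powers of 2 mod 8 (each is the square of the previous):
  2^1 ≡ 2 (mod 8)
  2^2 ≡ 2² = 4 ≡ 4 (mod 8)
3 = 2 + 1, so 2^3 = 2^2 × 2^1 ≡ 4 × 2 (mod 8)
Multiplying step by step:
  4 × 2 = 8 ≡ 0 (mod 8)
Result: 2^3 ≡ 0 (mod 8)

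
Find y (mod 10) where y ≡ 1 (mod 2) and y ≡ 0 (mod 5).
M = 2 × 5 = 10. M₁ = 5, y₁ ≡ 1 (mod 2). M₂ = 2, y₂ ≡ 3 (mod 5). y = 1×5×1 + 0×2×3 ≡ 5 (mod 10)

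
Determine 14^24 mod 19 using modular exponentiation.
Using Fermat: 14^{18} ≡ 1 (mod 19). 24 ≡ 6 (mod 18). So 14^{24} ≡ 14^{6} ≡ 7 (mod 19)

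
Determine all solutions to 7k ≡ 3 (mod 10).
9

Since gcd(7, 10) = 1 divides 3, a solution exists.
Multiply both sides by the inverse of 7 mod 10:
  7^(-1) mod 10 = 3
  x ≡ 3 × 3 ≡ 9 ≡ 9 (mod 10)
Verification: 7 × 9 = 63 = 6 × 10 + 3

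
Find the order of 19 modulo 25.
Powers of 19 mod 25: 19^1≡19, 19^2≡11, 19^3≡9, 19^4≡21, 19^5≡24, 19^6≡6, 19^7≡14, 19^8≡16, 19^9≡4, 19^10≡1. Order = 10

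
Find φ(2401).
2058

Prime factorization: 2401 = 7^4
Using the formula φ(n) = n × Π(1 - 1/p) for each prime factor p:
φ(2401) = 2401 × (1 - 1/7)
φ(2401) = 2058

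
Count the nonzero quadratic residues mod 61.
For prime 61, there are (p-1)/2 = (61-1)/2 = 30 quadratic residues (excluding 0).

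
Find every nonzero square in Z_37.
QRs mod 37: {1, 3, 4, 7, 9, 10, 11, 12, 16, 21, 25, 26, 27, 28, 30, 33, 34, 36}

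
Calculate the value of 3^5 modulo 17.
5 = 4 + 1 (binary 101). Repeated squaring mod 17: 3^1 ≡ 3; 3^2 ≡ 3² = 9 ≡ 9; 3^4 ≡ 9² = 81 ≡ 13. Multiply: 3^5 = 3^4 × 3^1 ≡ 13 × 3 (mod 17): 13 × 3 = 39 ≡ 5. So 3^5 ≡ 5 (mod 17).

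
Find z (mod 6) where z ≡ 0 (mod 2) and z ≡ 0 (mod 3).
M = 2 × 3 = 6. M₁ = 3, y₁ ≡ 1 (mod 2). M₂ = 2, y₂ ≡ 2 (mod 3). z = 0×3×1 + 0×2×2 ≡ 0 (mod 6)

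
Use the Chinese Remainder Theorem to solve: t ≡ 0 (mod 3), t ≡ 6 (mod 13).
M = 3 × 13 = 39. M₁ = 13, y₁ ≡ 1 (mod 3). M₂ = 3, y₂ ≡ 9 (mod 13). t = 0×13×1 + 6×3×9 ≡ 6 (mod 39)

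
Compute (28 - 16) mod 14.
12

(28 - 16) = 12
12 mod 14 = 12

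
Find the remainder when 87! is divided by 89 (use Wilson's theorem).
(88)! = (87)! × (88) ≡ -1 (mod 89). So (87)! ≡ -1 × (88)^(-1) ≡ (-1)×(-1) = 1 (mod 89)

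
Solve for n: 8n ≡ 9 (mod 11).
8

Since gcd(8, 11) = 1 divides 9, a solution exists.
Multiply both sides by the inverse of 8 mod 11:
  8^(-1) mod 11 = 7
  x ≡ 7 × 9 ≡ 63 ≡ 8 (mod 11)
Verification: 8 × 8 = 64 = 5 × 11 + 9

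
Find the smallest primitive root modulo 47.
p - 1 = 46 has prime divisors 2, 23. h is a primitive root mod 47 iff h^(46/q) ≢ 1 (mod 47) for each such q.
h = 2: 2^23 ≡ 1, 2^2 ≡ 4 (mod 47); 2^23 ≡ 1, so not a primitive root.
h = 3: 3^23 ≡ 1, 3^2 ≡ 9 (mod 47); 3^23 ≡ 1, so not a primitive root.
h = 4: 4^23 ≡ 1, 4^2 ≡ 16 (mod 47); 4^23 ≡ 1, so not a primitive root.
h = 5: 5^23 ≡ 46, 5^2 ≡ 25 (mod 47); none is 1, so 5 has order 46 and is a primitive root.
The smallest primitive root mod 47 is g = 5.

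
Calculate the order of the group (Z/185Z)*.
144

Prime factorization: 185 = 5 × 37
Using the formula φ(n) = n × Π(1 - 1/p) for each prime factor p:
φ(185) = 185 × (1 - 1/5) × (1 - 1/37)
φ(185) = 144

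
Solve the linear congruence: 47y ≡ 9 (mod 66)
3

Since gcd(47, 66) = 1 divides 9, a solution exists.
Multiply both sides by the inverse of 47 mod 66:
  47^(-1) mod 66 = 59
  x ≡ 59 × 9 ≡ 531 ≡ 3 (mod 66)
Verification: 47 × 3 = 141 = 2 × 66 + 9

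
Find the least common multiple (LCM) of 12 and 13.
156

First find GCD(12, 13) using the Euclidean algorithm:
12 = 0 × 13 + 12
13 = 1 × 12 + 1
12 = 12 × 1 + 0
GCD(12, 13) = 1

LCM formula: LCM(a, b) = (a × b) / GCD(a, b)
LCM(12, 13) = (12 × 13) / 1
LCM(12, 13) = 156 / 1
LCM(12, 13) = 156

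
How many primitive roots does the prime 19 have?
Number of primitive roots mod 19 = φ(18) = 6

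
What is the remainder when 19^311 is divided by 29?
Using Fermat: 19^{28} ≡ 1 (mod 29). 311 ≡ 3 (mod 28). So 19^{311} ≡ 19^{3} ≡ 15 (mod 29)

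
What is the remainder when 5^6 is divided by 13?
6 = 4 + 2 (binary 110). Repeated squaring mod 13: 5^1 ≡ 5; 5^2 ≡ 5² = 25 ≡ 12; 5^4 ≡ 12² = 144 ≡ 1. Multiply: 5^6 = 5^4 × 5^2 ≡ 1 × 12 (mod 13): 1 × 12 = 12 ≡ 12. So 5^6 ≡ 12 (mod 13).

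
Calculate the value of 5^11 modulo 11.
Using Fermat: 5^{10} ≡ 1 (mod 11). 11 ≡ 1 (mod 10). So 5^{11} ≡ 5^{1} ≡ 5 (mod 11)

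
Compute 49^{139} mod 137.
103

Using successive squaring:
Binary expansion of 139: 10001011
Powers of 49 mod 137 (each is the square of the previous):
  49^1 ≡ 49 (mod 137)
  49^2 ≡ 49² = 2401 ≡ 72 (mod 137)
  49^4 ≡ 72² = 5184 ≡ 115 (mod 137)
  49^8 ≡ 115² = 13225 ≡ 73 (mod 137)
  49^16 ≡ 73² = 5329 ≡ 123 (mod 137)
  49^32 ≡ 123² = 15129 ≡ 59 (mod 137)
  49^64 ≡ 59² = 3481 ≡ 56 (mod 137)
  49^128 ≡ 56² = 3136 ≡ 122 (mod 137)
139 = 128 + 8 + 2 + 1, so 49^139 = 49^128 × 49^8 × 49^2 × 49^1 ≡ 122 × 73 × 72 × 49 (mod 137)
Multiplying step by step:
  122 × 73 = 8906 ≡ 1 (mod 137)
  1 × 72 = 72 ≡ 72 (mod 137)
  72 × 49 = 3528 ≡ 103 (mod 137)
Result: 49^139 ≡ 103 (mod 137)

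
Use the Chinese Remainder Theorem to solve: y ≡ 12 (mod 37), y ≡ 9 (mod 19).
123

Using the Chinese Remainder Theorem:
M = product of moduli = 703
For equation 1: M_1 = 19, 19 ≡ 19 (mod 37), inverse of 19 mod 37 is 2 (check: 19 × 2 = 38 ≡ 1 (mod 37))
For equation 2: M_2 = 37, 37 ≡ 18 (mod 19), inverse of 37 mod 19 is 18 (check: 18 × 18 = 324 ≡ 1 (mod 19))
Combine: y ≡ Σ r_i×M_i×(M_i⁻¹ mod m_i) = 12×19×2 + 9×37×18 = 456 + 5994 = 6450
6450 mod 703 = 123
y ≡ 123 (mod 703)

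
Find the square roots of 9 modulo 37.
The square roots of 9 mod 37 are 34 and 3. Verify: 34² = 1156 ≡ 9 (mod 37)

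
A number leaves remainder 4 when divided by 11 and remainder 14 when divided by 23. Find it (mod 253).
M = 11 × 23 = 253. M₁ = 23, y₁ ≡ 1 (mod 11). M₂ = 11, y₂ ≡ 21 (mod 23). n = 4×23×1 + 14×11×21 ≡ 37 (mod 253)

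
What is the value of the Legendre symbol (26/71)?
(26/71) = 26^{35} mod 71 = -1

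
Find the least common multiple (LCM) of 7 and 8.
56

First find GCD(7, 8) using the Euclidean algorithm:
7 = 0 × 8 + 7
8 = 1 × 7 + 1
7 = 7 × 1 + 0
GCD(7, 8) = 1

LCM formula: LCM(a, b) = (a × b) / GCD(a, b)
LCM(7, 8) = (7 × 8) / 1
LCM(7, 8) = 56 / 1
LCM(7, 8) = 56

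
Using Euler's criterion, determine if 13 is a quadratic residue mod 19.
By Euler's criterion: 13^{9} ≡ 18 (mod 19). Since this equals -1 (≡ 18), 13 is not a QR.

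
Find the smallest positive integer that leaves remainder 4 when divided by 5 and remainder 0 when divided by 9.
M = 5 × 9 = 45. M₁ = 9, y₁ ≡ 4 (mod 5). M₂ = 5, y₂ ≡ 2 (mod 9). r = 4×9×4 + 0×5×2 ≡ 9 (mod 45). The smallest positive such number is 9.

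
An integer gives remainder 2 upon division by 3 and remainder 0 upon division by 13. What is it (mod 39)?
M = 3 × 13 = 39. M₁ = 13, y₁ ≡ 1 (mod 3). M₂ = 3, y₂ ≡ 9 (mod 13). m = 2×13×1 + 0×3×9 ≡ 26 (mod 39). The smallest positive such number is 26.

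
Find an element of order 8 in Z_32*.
3 has order 8 mod 32 since 3^{8} ≡ 1 (mod 32) and no smaller power works.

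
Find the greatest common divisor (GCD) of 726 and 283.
1

Using the Euclidean algorithm:
726 = 2 × 283 + 160
283 = 1 × 160 + 123
160 = 1 × 123 + 37
123 = 3 × 37 + 12
37 = 3 × 12 + 1
12 = 12 × 1 + 0

GCD(726, 283) = 1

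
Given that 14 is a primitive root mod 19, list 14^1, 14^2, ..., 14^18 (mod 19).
g^1, g^2, ..., g^{18} mod 19: {14, 6, 8, 17, 10, 7, 3, 4, 18, 5, 13, 11, 2, 9, 12, 16, 15, 1}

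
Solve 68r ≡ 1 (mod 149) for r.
68^(-1) ≡ 103 (mod 149). Verification: 68 × 103 = 7004 ≡ 1 (mod 149)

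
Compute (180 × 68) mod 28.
4

(180 × 68) = 12240
12240 mod 28 = 4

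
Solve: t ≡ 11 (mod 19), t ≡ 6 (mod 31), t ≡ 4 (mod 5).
M = 19 × 31 × 5 = 2945. M₁ = 155, y₁ ≡ 13 (mod 19). M₂ = 95, y₂ ≡ 16 (mod 31). M₃ = 589, y₃ ≡ 4 (mod 5). t = 11×155×13 + 6×95×16 + 4×589×4 ≡ 2424 (mod 2945)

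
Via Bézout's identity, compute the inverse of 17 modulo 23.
Extended GCD: 17(-4) + 23(3) = 1. So 17^(-1) ≡ 19 ≡ 19 (mod 23). Verify: 17 × 19 = 323 ≡ 1 (mod 23)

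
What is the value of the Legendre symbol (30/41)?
(30/41) = 30^{20} mod 41 = -1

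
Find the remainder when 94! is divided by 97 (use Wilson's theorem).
(96)! = (94)! × (95) × (96) ≡ -1 (mod 97). So (94)! ≡ -1 × [(96)(95)]^(-1) ≡ 48 (mod 97)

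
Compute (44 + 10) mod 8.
6

(44 + 10) = 54
54 mod 8 = 6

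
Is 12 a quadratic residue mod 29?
By Euler's criterion: 12^{14} ≡ 28 (mod 29). Since this equals -1 (≡ 28), 12 is not a QR.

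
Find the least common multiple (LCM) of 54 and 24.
216

First find GCD(54, 24) using the Euclidean algorithm:
54 = 2 × 24 + 6
24 = 4 × 6 + 0
GCD(54, 24) = 6

LCM formula: LCM(a, b) = (a × b) / GCD(a, b)
LCM(54, 24) = (54 × 24) / 6
LCM(54, 24) = 1296 / 6
LCM(54, 24) = 216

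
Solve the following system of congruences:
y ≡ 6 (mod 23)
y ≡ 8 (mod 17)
144

Using the Chinese Remainder Theorem:
M = product of moduli = 391
For equation 1: M_1 = 17, 17 ≡ 17 (mod 23), inverse of 17 mod 23 is 19 (check: 17 × 19 = 323 ≡ 1 (mod 23))
For equation 2: M_2 = 23, 23 ≡ 6 (mod 17), inverse of 23 mod 17 is 3 (check: 6 × 3 = 18 ≡ 1 (mod 17))
Combine: y ≡ Σ r_i×M_i×(M_i⁻¹ mod m_i) = 6×17×19 + 8×23×3 = 1938 + 552 = 2490
2490 mod 391 = 144
y ≡ 144 (mod 391)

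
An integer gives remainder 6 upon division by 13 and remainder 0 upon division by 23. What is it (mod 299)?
M = 13 × 23 = 299. M₁ = 23, y₁ ≡ 4 (mod 13). M₂ = 13, y₂ ≡ 16 (mod 23). n = 6×23×4 + 0×13×16 ≡ 253 (mod 299). The smallest positive such number is 253.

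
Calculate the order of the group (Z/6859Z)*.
6498

Prime factorization: 6859 = 19^3
Using the formula φ(n) = n × Π(1 - 1/p) for each prime factor p:
φ(6859) = 6859 × (1 - 1/19)
φ(6859) = 6498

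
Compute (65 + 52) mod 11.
7

(65 + 52) = 117
117 mod 11 = 7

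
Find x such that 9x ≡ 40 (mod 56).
48

Since gcd(9, 56) = 1 divides 40, a solution exists.
Multiply both sides by the inverse of 9 mod 56:
  9^(-1) mod 56 = 25
  x ≡ 25 × 40 ≡ 1000 ≡ 48 (mod 56)
Verification: 9 × 48 = 432 = 7 × 56 + 40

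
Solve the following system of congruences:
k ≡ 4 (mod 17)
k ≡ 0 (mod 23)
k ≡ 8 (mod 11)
1449

Using the Chinese Remainder Theorem:
M = product of moduli = 4301
For equation 1: M_1 = 253, 253 ≡ 15 (mod 17), inverse of 253 mod 17 is 8 (check: 15 × 8 = 120 ≡ 1 (mod 17))
For equation 2: M_2 = 187, 187 ≡ 3 (mod 23), inverse of 187 mod 23 is 8 (check: 3 × 8 = 24 ≡ 1 (mod 23))
For equation 3: M_3 = 391, 391 ≡ 6 (mod 11), inverse of 391 mod 11 is 2 (check: 6 × 2 = 12 ≡ 1 (mod 11))
Combine: k ≡ Σ r_i×M_i×(M_i⁻¹ mod m_i) = 4×253×8 + 0×187×8 + 8×391×2 = 8096 + 0 + 6256 = 14352
14352 mod 4301 = 1449
k ≡ 1449 (mod 4301)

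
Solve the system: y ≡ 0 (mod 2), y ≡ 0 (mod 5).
M = 2 × 5 = 10. M₁ = 5, y₁ ≡ 1 (mod 2). M₂ = 2, y₂ ≡ 3 (mod 5). y = 0×5×1 + 0×2×3 ≡ 0 (mod 10)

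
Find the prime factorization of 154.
2 × 7 × 11

Divide by primes starting from smallest:
154 ÷ 2 = 77
77 ÷ 7 = 11
11 ÷ 11 = 1

154 = 2 × 7 × 11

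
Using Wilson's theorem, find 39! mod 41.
(40)! = (39)! × (40) ≡ -1 (mod 41). So (39)! ≡ -1 × (40)^(-1) ≡ (-1)×(-1) = 1 (mod 41)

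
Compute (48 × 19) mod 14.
2

(48 × 19) = 912
912 mod 14 = 2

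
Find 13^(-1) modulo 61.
47

Using Extended Euclidean Algorithm:
gcd(13, 61) = 1
Bezout coefficients: 13 × -14 + 61 × 3 = 1
So 13 × -14 ≡ 1 (mod 61)
The inverse is -14 mod 61 = 47
Verification: 13 × 47 = 611 = 10 × 61 + 1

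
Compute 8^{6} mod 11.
3

Using successive squaring:
Binary expansion of 6: 110
Powers of 8 mod 11 (each is the square of the previous):
  8^1 ≡ 8 (mod 11)
  8^2 ≡ 8² = 64 ≡ 9 (mod 11)
  8^4 ≡ 9² = 81 ≡ 4 (mod 11)
6 = 4 + 2, so 8^6 = 8^4 × 8^2 ≡ 4 × 9 (mod 11)
Multiplying step by step:
  4 × 9 = 36 ≡ 3 (mod 11)
Result: 8^6 ≡ 3 (mod 11)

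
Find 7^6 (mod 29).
6 = 4 + 2 (binary 110). Repeated squaring mod 29: 7^1 ≡ 7; 7^2 ≡ 7² = 49 ≡ 20; 7^4 ≡ 20² = 400 ≡ 23. Multiply: 7^6 = 7^4 × 7^2 ≡ 23 × 20 (mod 29): 23 × 20 = 460 ≡ 25. So 7^6 ≡ 25 (mod 29).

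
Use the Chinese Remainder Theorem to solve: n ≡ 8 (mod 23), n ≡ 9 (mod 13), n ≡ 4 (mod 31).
6080

Using the Chinese Remainder Theorem:
M = product of moduli = 9269
For equation 1: M_1 = 403, 403 ≡ 12 (mod 23), inverse of 403 mod 23 is 2 (check: 12 × 2 = 24 ≡ 1 (mod 23))
For equation 2: M_2 = 713, 713 ≡ 11 (mod 13), inverse of 713 mod 13 is 6 (check: 11 × 6 = 66 ≡ 1 (mod 13))
For equation 3: M_3 = 299, 299 ≡ 20 (mod 31), inverse of 299 mod 31 is 14 (check: 20 × 14 = 280 ≡ 1 (mod 31))
Combine: n ≡ Σ r_i×M_i×(M_i⁻¹ mod m_i) = 8×403×2 + 9×713×6 + 4×299×14 = 6448 + 38502 + 16744 = 61694
61694 mod 9269 = 6080
n ≡ 6080 (mod 9269)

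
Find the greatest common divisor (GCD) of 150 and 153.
3

Using the Euclidean algorithm:
150 = 0 × 153 + 150
153 = 1 × 150 + 3
150 = 50 × 3 + 0

GCD(150, 153) = 3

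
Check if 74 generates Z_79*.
p - 1 = 78 has prime divisors 2, 3, 13. Check 74^(78/q) mod 79 for each: 74^(78/2) = 74^39 ≡ 78, 74^(78/3) = 74^26 ≡ 55, 74^(78/13) = 74^6 ≡ 62 (mod 79). None of these is 1, so 74 has order 78 = φ(79), so it is a primitive root mod 79.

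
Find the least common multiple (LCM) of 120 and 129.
5160

First find GCD(120, 129) using the Euclidean algorithm:
120 = 0 × 129 + 120
129 = 1 × 120 + 9
120 = 13 × 9 + 3
9 = 3 × 3 + 0
GCD(120, 129) = 3

LCM formula: LCM(a, b) = (a × b) / GCD(a, b)
LCM(120, 129) = (120 × 129) / 3
LCM(120, 129) = 15480 / 3
LCM(120, 129) = 5160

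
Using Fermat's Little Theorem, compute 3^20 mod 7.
By Fermat: 3^{6} ≡ 1 (mod 7). 20 = 3×6 + 2. So 3^{20} ≡ 3^{2} ≡ 2 (mod 7)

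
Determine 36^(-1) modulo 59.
36^(-1) ≡ 41 (mod 59). Verification: 36 × 41 = 1476 ≡ 1 (mod 59)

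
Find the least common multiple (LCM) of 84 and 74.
3108

First find GCD(84, 74) using the Euclidean algorithm:
84 = 1 × 74 + 10
74 = 7 × 10 + 4
10 = 2 × 4 + 2
4 = 2 × 2 + 0
GCD(84, 74) = 2

LCM formula: LCM(a, b) = (a × b) / GCD(a, b)
LCM(84, 74) = (84 × 74) / 2
LCM(84, 74) = 6216 / 2
LCM(84, 74) = 3108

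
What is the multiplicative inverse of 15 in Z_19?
15^(-1) ≡ 14 (mod 19). Verification: 15 × 14 = 210 ≡ 1 (mod 19)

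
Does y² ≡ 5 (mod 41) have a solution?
By Euler's criterion: 5^{20} ≡ 1 (mod 41). Since this equals 1, 5 is a QR.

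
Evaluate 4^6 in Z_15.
6 = 4 + 2 (binary 110). Repeated squaring mod 15: 4^1 ≡ 4; 4^2 ≡ 4² = 16 ≡ 1; 4^4 ≡ 1² = 1 ≡ 1. Multiply: 4^6 = 4^4 × 4^2 ≡ 1 × 1 (mod 15): 1 × 1 = 1 ≡ 1. So 4^6 ≡ 1 (mod 15).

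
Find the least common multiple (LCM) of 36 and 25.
900

First find GCD(36, 25) using the Euclidean algorithm:
36 = 1 × 25 + 11
25 = 2 × 11 + 3
11 = 3 × 3 + 2
3 = 1 × 2 + 1
2 = 2 × 1 + 0
GCD(36, 25) = 1

LCM formula: LCM(a, b) = (a × b) / GCD(a, b)
LCM(36, 25) = (36 × 25) / 1
LCM(36, 25) = 900 / 1
LCM(36, 25) = 900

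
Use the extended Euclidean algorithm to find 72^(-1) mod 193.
Extended GCD: 72(-67) + 193(25) = 1. So 72^(-1) ≡ 126 ≡ 126 (mod 193). Verify: 72 × 126 = 9072 ≡ 1 (mod 193)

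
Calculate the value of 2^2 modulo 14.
2 = 2 (binary 10). Repeated squaring mod 14: 2^1 ≡ 2; 2^2 ≡ 2² = 4 ≡ 4. So 2^2 ≡ 4 (mod 14).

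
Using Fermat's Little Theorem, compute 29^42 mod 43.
By Fermat's Little Theorem, 29^{42} ≡ 1 (mod 43) since 43 is prime and gcd(29, 43) = 1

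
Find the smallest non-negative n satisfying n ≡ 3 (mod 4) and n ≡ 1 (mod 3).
M = 4 × 3 = 12. M₁ = 3, y₁ ≡ 3 (mod 4). M₂ = 4, y₂ ≡ 1 (mod 3). n = 3×3×3 + 1×4×1 ≡ 7 (mod 12)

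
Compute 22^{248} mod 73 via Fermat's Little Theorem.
1

By Fermat's Little Theorem, a^(p-1) ≡ 1 (mod p) for prime p and gcd(a, p) = 1
Here p = 73, so 22^72 ≡ 1 (mod 73)
We can reduce the exponent: 248 mod 72 = 32
So 22^248 ≡ 22^32 (mod 73)
Computing: 22^32 mod 73 = 1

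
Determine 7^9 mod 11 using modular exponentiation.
9 = 8 + 1 (binary 1001). Repeated squaring mod 11: 7^1 ≡ 7; 7^2 ≡ 7² = 49 ≡ 5; 7^4 ≡ 5² = 25 ≡ 3; 7^8 ≡ 3² = 9 ≡ 9. Multiply: 7^9 = 7^8 × 7^1 ≡ 9 × 7 (mod 11): 9 × 7 = 63 ≡ 8. So 7^9 ≡ 8 (mod 11).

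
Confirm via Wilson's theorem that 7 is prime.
(6)! mod 7 = 6. Since this equals -1 (mod 7), Wilson confirms 7 is prime.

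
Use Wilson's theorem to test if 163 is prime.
(162)! mod 163 = 162. Since 162 ≡ -1 (mod 163), 163 is prime.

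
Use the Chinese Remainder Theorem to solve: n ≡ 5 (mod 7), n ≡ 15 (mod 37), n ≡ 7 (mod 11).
348

Using the Chinese Remainder Theorem:
M = product of moduli = 2849
For equation 1: M_1 = 407, 407 ≡ 1 (mod 7), inverse of 407 mod 7 is 1 (check: 1 × 1 = 1 ≡ 1 (mod 7))
For equation 2: M_2 = 77, 77 ≡ 3 (mod 37), inverse of 77 mod 37 is 25 (check: 3 × 25 = 75 ≡ 1 (mod 37))
For equation 3: M_3 = 259, 259 ≡ 6 (mod 11), inverse of 259 mod 11 is 2 (check: 6 × 2 = 12 ≡ 1 (mod 11))
Combine: n ≡ Σ r_i×M_i×(M_i⁻¹ mod m_i) = 5×407×1 + 15×77×25 + 7×259×2 = 2035 + 28875 + 3626 = 34536
34536 mod 2849 = 348
n ≡ 348 (mod 2849)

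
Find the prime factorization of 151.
151

Divide by primes starting from smallest:
151 ÷ 151 = 1

151 = 151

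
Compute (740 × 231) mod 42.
0

(740 × 231) = 170940
170940 mod 42 = 0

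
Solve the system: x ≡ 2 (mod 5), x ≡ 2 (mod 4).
M = 5 × 4 = 20. M₁ = 4, y₁ ≡ 4 (mod 5). M₂ = 5, y₂ ≡ 1 (mod 4). x = 2×4×4 + 2×5×1 ≡ 2 (mod 20)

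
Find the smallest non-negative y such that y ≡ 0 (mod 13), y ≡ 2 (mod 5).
52

Using the Chinese Remainder Theorem:
M = product of moduli = 65
For equation 1: M_1 = 5, 5 ≡ 5 (mod 13), inverse of 5 mod 13 is 8 (check: 5 × 8 = 40 ≡ 1 (mod 13))
For equation 2: M_2 = 13, 13 ≡ 3 (mod 5), inverse of 13 mod 5 is 2 (check: 3 × 2 = 6 ≡ 1 (mod 5))
Combine: y ≡ Σ r_i×M_i×(M_i⁻¹ mod m_i) = 0×5×8 + 2×13×2 = 0 + 52 = 52
52 mod 65 = 52
y ≡ 52 (mod 65)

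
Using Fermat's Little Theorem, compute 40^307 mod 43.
By Fermat: 40^{42} ≡ 1 (mod 43). 307 = 7×42 + 13. So 40^{307} ≡ 40^{13} ≡ 31 (mod 43)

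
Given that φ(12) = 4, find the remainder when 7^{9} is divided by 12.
By Euler: 7^{4} ≡ 1 (mod 12) since gcd(7, 12) = 1. 9 = 2×4 + 1. So 7^{9} ≡ 7^{1} ≡ 7 (mod 12)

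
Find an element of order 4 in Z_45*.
28 has order 4 mod 45 since 28^{4} ≡ 1 (mod 45) and no smaller power works.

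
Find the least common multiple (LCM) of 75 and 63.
1575

First find GCD(75, 63) using the Euclidean algorithm:
75 = 1 × 63 + 12
63 = 5 × 12 + 3
12 = 4 × 3 + 0
GCD(75, 63) = 3

LCM formula: LCM(a, b) = (a × b) / GCD(a, b)
LCM(75, 63) = (75 × 63) / 3
LCM(75, 63) = 4725 / 3
LCM(75, 63) = 1575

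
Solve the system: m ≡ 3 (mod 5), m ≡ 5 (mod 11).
M = 5 × 11 = 55. M₁ = 11, y₁ ≡ 1 (mod 5). M₂ = 5, y₂ ≡ 9 (mod 11). m = 3×11×1 + 5×5×9 ≡ 38 (mod 55)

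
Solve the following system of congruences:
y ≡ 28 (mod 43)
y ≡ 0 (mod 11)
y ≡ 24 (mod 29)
7854

Using the Chinese Remainder Theorem:
M = product of moduli = 13717
For equation 1: M_1 = 319, 319 ≡ 18 (mod 43), inverse of 319 mod 43 is 12 (check: 18 × 12 = 216 ≡ 1 (mod 43))
For equation 2: M_2 = 1247, 1247 ≡ 4 (mod 11), inverse of 1247 mod 11 is 3 (check: 4 × 3 = 12 ≡ 1 (mod 11))
For equation 3: M_3 = 473, 473 ≡ 9 (mod 29), inverse of 473 mod 29 is 13 (check: 9 × 13 = 117 ≡ 1 (mod 29))
Combine: y ≡ Σ r_i×M_i×(M_i⁻¹ mod m_i) = 28×319×12 + 0×1247×3 + 24×473×13 = 107184 + 0 + 147576 = 254760
254760 mod 13717 = 7854
y ≡ 7854 (mod 13717)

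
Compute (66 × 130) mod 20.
0

(66 × 130) = 8580
8580 mod 20 = 0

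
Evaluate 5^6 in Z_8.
6 = 4 + 2 (binary 110). Repeated squaring mod 8: 5^1 ≡ 5; 5^2 ≡ 5² = 25 ≡ 1; 5^4 ≡ 1² = 1 ≡ 1. Multiply: 5^6 = 5^4 × 5^2 ≡ 1 × 1 (mod 8): 1 × 1 = 1 ≡ 1. So 5^6 ≡ 1 (mod 8).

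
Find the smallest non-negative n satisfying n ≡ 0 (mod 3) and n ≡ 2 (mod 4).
M = 3 × 4 = 12. M₁ = 4, y₁ ≡ 1 (mod 3). M₂ = 3, y₂ ≡ 3 (mod 4). n = 0×4×1 + 2×3×3 ≡ 6 (mod 12)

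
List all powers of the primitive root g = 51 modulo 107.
g^1, g^2, ..., g^{106} mod 107: {51, 33, 78, 19, 6, 92, 91, 40, 7, 36, 17, 11, 26, 42, 2, 102, 66, 49, 38, 12, 77, 75, 80, 14, 72, 34, 22, 52, 84, 4, 97, 25, 98, 76, 24, 47, 43, 53, 28, 37, 68, 44, 104, 61, 8, 87, 50, 89, 45, 48, 94, 86, 106, 56, 74, 29, 88, 101, 15, 16, 67, 100, 71, 90, 96, 81, 65, 105, 5, 41, 58, 69, 95, 30, 32, 27, 93, 35, 73, 85, 55, 23, 103, 10, 82, 9, 31, 83, 60, 64, 54, 79, 70, 39, 63, 3, 46, 99, 20, 57, 18, 62, 59, 13, 21, 1}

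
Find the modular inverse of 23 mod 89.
23^(-1) ≡ 31 (mod 89). Verification: 23 × 31 = 713 ≡ 1 (mod 89)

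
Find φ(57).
36

Prime factorization: 57 = 3 × 19
Using the formula φ(n) = n × Π(1 - 1/p) for each prime factor p:
φ(57) = 57 × (1 - 1/3) × (1 - 1/19)
φ(57) = 36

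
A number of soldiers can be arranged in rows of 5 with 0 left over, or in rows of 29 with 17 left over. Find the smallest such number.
M = 5 × 29 = 145. M₁ = 29, y₁ ≡ 4 (mod 5). M₂ = 5, y₂ ≡ 6 (mod 29). x = 0×29×4 + 17×5×6 ≡ 75 (mod 145). The smallest positive such number is 75.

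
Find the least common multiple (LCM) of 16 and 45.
720

First find GCD(16, 45) using the Euclidean algorithm:
16 = 0 × 45 + 16
45 = 2 × 16 + 13
16 = 1 × 13 + 3
13 = 4 × 3 + 1
3 = 3 × 1 + 0
GCD(16, 45) = 1

LCM formula: LCM(a, b) = (a × b) / GCD(a, b)
LCM(16, 45) = (16 × 45) / 1
LCM(16, 45) = 720 / 1
LCM(16, 45) = 720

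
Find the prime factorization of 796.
2^2 × 199

Divide by primes starting from smallest:
796 ÷ 2 = 398
398 ÷ 2 = 199
199 ÷ 199 = 1

796 = 2^2 × 199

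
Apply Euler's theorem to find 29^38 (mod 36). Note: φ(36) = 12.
By Euler: 29^{12} ≡ 1 (mod 36) since gcd(29, 36) = 1. 38 = 3×12 + 2. So 29^{38} ≡ 29^{2} ≡ 13 (mod 36)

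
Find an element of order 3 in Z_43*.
6 has order 3 mod 43 since 6^{3} ≡ 1 (mod 43) and no smaller power works.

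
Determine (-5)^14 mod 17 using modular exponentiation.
Using repeated squaring. (-5) ≡ 12 (mod 17). 14 = 8 + 4 + 2 (binary 1110). Repeated squaring mod 17: 12^1 ≡ 12; 12^2 ≡ 12² = 144 ≡ 8; 12^4 ≡ 8² = 64 ≡ 13; 12^8 ≡ 13² = 169 ≡ 16. Multiply: (-5)^14 ≡ 12^8 × 12^4 × 12^2 ≡ 16 × 13 × 8 (mod 17): 16 × 13 = 208 ≡ 4; 4 × 8 = 32 ≡ 15. So (-5)^14 ≡ 15 (mod 17).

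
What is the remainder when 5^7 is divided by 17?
7 = 4 + 2 + 1 (binary 111). Repeated squaring mod 17: 5^1 ≡ 5; 5^2 ≡ 5² = 25 ≡ 8; 5^4 ≡ 8² = 64 ≡ 13. Multiply: 5^7 = 5^4 × 5^2 × 5^1 ≡ 13 × 8 × 5 (mod 17): 13 × 8 = 104 ≡ 2; 2 × 5 = 10 ≡ 10. So 5^7 ≡ 10 (mod 17).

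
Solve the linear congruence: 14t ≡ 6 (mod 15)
9

Since gcd(14, 15) = 1 divides 6, a solution exists.
Multiply both sides by the inverse of 14 mod 15:
  14^(-1) mod 15 = 14
  x ≡ 14 × 6 ≡ 84 ≡ 9 (mod 15)
Verification: 14 × 9 = 126 = 8 × 15 + 6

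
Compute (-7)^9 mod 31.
(-7) ≡ 24 (mod 31). 9 = 8 + 1 (binary 1001). Repeated squaring mod 31: 24^1 ≡ 24; 24^2 ≡ 24² = 576 ≡ 18; 24^4 ≡ 18² = 324 ≡ 14; 24^8 ≡ 14² = 196 ≡ 10. Multiply: (-7)^9 ≡ 24^8 × 24^1 ≡ 10 × 24 (mod 31): 10 × 24 = 240 ≡ 23. So (-7)^9 ≡ 23 (mod 31).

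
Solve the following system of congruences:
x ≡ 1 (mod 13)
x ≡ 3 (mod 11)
14

Using the Chinese Remainder Theorem:
M = product of moduli = 143
For equation 1: M_1 = 11, 11 ≡ 11 (mod 13), inverse of 11 mod 13 is 6 (check: 11 × 6 = 66 ≡ 1 (mod 13))
For equation 2: M_2 = 13, 13 ≡ 2 (mod 11), inverse of 13 mod 11 is 6 (check: 2 × 6 = 12 ≡ 1 (mod 11))
Combine: x ≡ Σ r_i×M_i×(M_i⁻¹ mod m_i) = 1×11×6 + 3×13×6 = 66 + 234 = 300
300 mod 143 = 14
x ≡ 14 (mod 143)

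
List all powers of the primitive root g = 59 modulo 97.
g^1, g^2, ..., g^{96} mod 97: {59, 86, 30, 24, 58, 27, 41, 91, 34, 66, 14, 50, 40, 32, 45, 36, 87, 89, 13, 88, 51, 2, 21, 75, 60, 48, 19, 54, 82, 85, 68, 35, 28, 3, 80, 64, 90, 72, 77, 81, 26, 79, 5, 4, 42, 53, 23, 96, 38, 11, 67, 73, 39, 70, 56, 6, 63, 31, 83, 47, 57, 65, 52, 61, 10, 8, 84, 9, 46, 95, 76, 22, 37, 49, 78, 43, 15, 12, 29, 62, 69, 94, 17, 33, 7, 25, 20, 16, 71, 18, 92, 93, 55, 44, 74, 1}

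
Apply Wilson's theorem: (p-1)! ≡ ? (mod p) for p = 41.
By Wilson's theorem, (40)! ≡ -1 ≡ 40 (mod 41)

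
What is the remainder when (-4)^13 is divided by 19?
Using repeated squaring. (-4) ≡ 15 (mod 19). 13 = 8 + 4 + 1 (binary 1101). Repeated squaring mod 19: 15^1 ≡ 15; 15^2 ≡ 15² = 225 ≡ 16; 15^4 ≡ 16² = 256 ≡ 9; 15^8 ≡ 9² = 81 ≡ 5. Multiply: (-4)^13 ≡ 15^8 × 15^4 × 15^1 ≡ 5 × 9 × 15 (mod 19): 5 × 9 = 45 ≡ 7; 7 × 15 = 105 ≡ 10. So (-4)^13 ≡ 10 (mod 19).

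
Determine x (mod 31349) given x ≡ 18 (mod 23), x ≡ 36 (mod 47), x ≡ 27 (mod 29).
14324

Using the Chinese Remainder Theorem:
M = product of moduli = 31349
For equation 1: M_1 = 1363, 1363 ≡ 6 (mod 23), inverse of 1363 mod 23 is 4 (check: 6 × 4 = 24 ≡ 1 (mod 23))
For equation 2: M_2 = 667, 667 ≡ 9 (mod 47), inverse of 667 mod 47 is 21 (check: 9 × 21 = 189 ≡ 1 (mod 47))
For equation 3: M_3 = 1081, 1081 ≡ 8 (mod 29), inverse of 1081 mod 29 is 11 (check: 8 × 11 = 88 ≡ 1 (mod 29))
Combine: x ≡ Σ r_i×M_i×(M_i⁻¹ mod m_i) = 18×1363×4 + 36×667×21 + 27×1081×11 = 98136 + 504252 + 321057 = 923445
923445 mod 31349 = 14324
x ≡ 14324 (mod 31349)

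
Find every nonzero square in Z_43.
QRs mod 43: {1, 4, 6, 9, 10, 11, 13, 14, 15, 16, 17, 21, 23, 24, 25, 31, 35, 36, 38, 40, 41}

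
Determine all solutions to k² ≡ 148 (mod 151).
The square roots of 148 mod 151 are 86 and 65. Verify: 86² = 7396 ≡ 148 (mod 151)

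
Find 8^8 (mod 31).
8 = 8 (binary 1000). Repeated squaring mod 31: 8^1 ≡ 8; 8^2 ≡ 8² = 64 ≡ 2; 8^4 ≡ 2² = 4 ≡ 4; 8^8 ≡ 4² = 16 ≡ 16. So 8^8 ≡ 16 (mod 31).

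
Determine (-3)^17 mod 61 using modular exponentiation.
Using repeated squaring. (-3) ≡ 58 (mod 61). 17 = 16 + 1 (binary 10001). Repeated squaring mod 61: 58^1 ≡ 58; 58^2 ≡ 58² = 3364 ≡ 9; 58^4 ≡ 9² = 81 ≡ 20; 58^8 ≡ 20² = 400 ≡ 34; 58^16 ≡ 34² = 1156 ≡ 58. Multiply: (-3)^17 ≡ 58^16 × 58^1 ≡ 58 × 58 (mod 61): 58 × 58 = 3364 ≡ 9. So (-3)^17 ≡ 9 (mod 61).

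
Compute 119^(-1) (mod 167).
119^(-1) ≡ 80 (mod 167). Verification: 119 × 80 = 9520 ≡ 1 (mod 167)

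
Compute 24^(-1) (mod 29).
24^(-1) ≡ 23 (mod 29). Verification: 24 × 23 = 552 ≡ 1 (mod 29)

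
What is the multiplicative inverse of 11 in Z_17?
11^(-1) ≡ 14 (mod 17). Verification: 11 × 14 = 154 ≡ 1 (mod 17)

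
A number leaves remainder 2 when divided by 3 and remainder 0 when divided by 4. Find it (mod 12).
M = 3 × 4 = 12. M₁ = 4, y₁ ≡ 1 (mod 3). M₂ = 3, y₂ ≡ 3 (mod 4). t = 2×4×1 + 0×3×3 ≡ 8 (mod 12)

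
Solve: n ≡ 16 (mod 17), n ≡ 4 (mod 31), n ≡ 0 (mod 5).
M = 17 × 31 × 5 = 2635. M₁ = 155, y₁ ≡ 9 (mod 17). M₂ = 85, y₂ ≡ 27 (mod 31). M₃ = 527, y₃ ≡ 3 (mod 5). n = 16×155×9 + 4×85×27 + 0×527×3 ≡ 2515 (mod 2635)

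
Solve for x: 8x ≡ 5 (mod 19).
3

Since gcd(8, 19) = 1 divides 5, a solution exists.
Multiply both sides by the inverse of 8 mod 19:
  8^(-1) mod 19 = 12
  x ≡ 12 × 5 ≡ 60 ≡ 3 (mod 19)
Verification: 8 × 3 = 24 = 1 × 19 + 5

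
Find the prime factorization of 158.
2 × 79

Divide by primes starting from smallest:
158 ÷ 2 = 79
79 ÷ 79 = 1

158 = 2 × 79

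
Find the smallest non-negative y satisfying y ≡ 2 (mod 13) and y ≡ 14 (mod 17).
M = 13 × 17 = 221. M₁ = 17, y₁ ≡ 10 (mod 13). M₂ = 13, y₂ ≡ 4 (mod 17). y = 2×17×10 + 14×13×4 ≡ 184 (mod 221)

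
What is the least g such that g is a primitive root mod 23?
p - 1 = 22 has prime divisors 2, 11. h is a primitive root mod 23 iff h^(22/q) ≢ 1 (mod 23) for each such q.
h = 2: 2^11 ≡ 1, 2^2 ≡ 4 (mod 23); 2^11 ≡ 1, so not a primitive root.
h = 3: 3^11 ≡ 1, 3^2 ≡ 9 (mod 23); 3^11 ≡ 1, so not a primitive root.
h = 4: 4^11 ≡ 1, 4^2 ≡ 16 (mod 23); 4^11 ≡ 1, so not a primitive root.
h = 5: 5^11 ≡ 22, 5^2 ≡ 2 (mod 23); none is 1, so 5 has order 22 and is a primitive root.
The smallest primitive root mod 23 is g = 5.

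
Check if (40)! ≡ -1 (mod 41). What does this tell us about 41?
(40)! mod 41 = 40. Since this equals -1 (mod 41), Wilson confirms 41 is prime.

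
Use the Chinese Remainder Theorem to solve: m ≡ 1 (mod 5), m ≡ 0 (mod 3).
M = 5 × 3 = 15. M₁ = 3, y₁ ≡ 2 (mod 5). M₂ = 5, y₂ ≡ 2 (mod 3). m = 1×3×2 + 0×5×2 ≡ 6 (mod 15)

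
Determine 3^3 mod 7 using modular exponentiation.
3 = 2 + 1 (binary 11). Repeated squaring mod 7: 3^1 ≡ 3; 3^2 ≡ 3² = 9 ≡ 2. Multiply: 3^3 = 3^2 × 3^1 ≡ 2 × 3 (mod 7): 2 × 3 = 6 ≡ 6. So 3^3 ≡ 6 (mod 7).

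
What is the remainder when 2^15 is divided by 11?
Using Fermat: 2^{10} ≡ 1 (mod 11). 15 ≡ 5 (mod 10). So 2^{15} ≡ 2^{5} ≡ 10 (mod 11)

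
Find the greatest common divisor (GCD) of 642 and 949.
1

Using the Euclidean algorithm:
642 = 0 × 949 + 642
949 = 1 × 642 + 307
642 = 2 × 307 + 28
307 = 10 × 28 + 27
28 = 1 × 27 + 1
27 = 27 × 1 + 0

GCD(642, 949) = 1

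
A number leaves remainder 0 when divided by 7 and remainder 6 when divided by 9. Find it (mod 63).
M = 7 × 9 = 63. M₁ = 9, y₁ ≡ 4 (mod 7). M₂ = 7, y₂ ≡ 4 (mod 9). x = 0×9×4 + 6×7×4 ≡ 42 (mod 63)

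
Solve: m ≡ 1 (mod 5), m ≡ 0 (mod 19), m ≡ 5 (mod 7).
M = 5 × 19 × 7 = 665. M₁ = 133, y₁ ≡ 2 (mod 5). M₂ = 35, y₂ ≡ 6 (mod 19). M₃ = 95, y₃ ≡ 2 (mod 7). m = 1×133×2 + 0×35×6 + 5×95×2 ≡ 551 (mod 665)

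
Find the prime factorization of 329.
7 × 47

Divide by primes starting from smallest:
329 ÷ 7 = 47
47 ÷ 47 = 1

329 = 7 × 47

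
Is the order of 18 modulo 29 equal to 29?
No, the actual order is 28, not 29.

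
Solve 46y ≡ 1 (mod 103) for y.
56

Using Extended Euclidean Algorithm:
gcd(46, 103) = 1
Bezout coefficients: 46 × -47 + 103 × 21 = 1
So 46 × -47 ≡ 1 (mod 103)
The inverse is -47 mod 103 = 56
Verification: 46 × 56 = 2576 = 25 × 103 + 1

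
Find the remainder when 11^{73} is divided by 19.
By Fermat: 11^{18} ≡ 1 (mod 19). 73 = 4×18 + 1. So 11^{73} ≡ 11^{1} ≡ 11 (mod 19)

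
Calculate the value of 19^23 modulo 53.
Using repeated squaring. 23 = 16 + 4 + 2 + 1 (binary 10111). Repeated squaring mod 53: 19^1 ≡ 19; 19^2 ≡ 19² = 361 ≡ 43; 19^4 ≡ 43² = 1849 ≡ 47; 19^8 ≡ 47² = 2209 ≡ 36; 19^16 ≡ 36² = 1296 ≡ 24. Multiply: 19^23 = 19^16 × 19^4 × 19^2 × 19^1 ≡ 24 × 47 × 43 × 19 (mod 53): 24 × 47 = 1128 ≡ 15; 15 × 43 = 645 ≡ 9; 9 × 19 = 171 ≡ 12. So 19^23 ≡ 12 (mod 53).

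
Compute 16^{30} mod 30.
16

Using successive squaring:
Binary expansion of 30: 11110
Powers of 16 mod 30 (each is the square of the previous):
  16^1 ≡ 16 (mod 30)
  16^2 ≡ 16² = 256 ≡ 16 (mod 30)
  16^4 ≡ 16² = 256 ≡ 16 (mod 30)
  16^8 ≡ 16² = 256 ≡ 16 (mod 30)
  16^16 ≡ 16² = 256 ≡ 16 (mod 30)
30 = 16 + 8 + 4 + 2, so 16^30 = 16^16 × 16^8 × 16^4 × 16^2 ≡ 16 × 16 × 16 × 16 (mod 30)
Multiplying step by step:
  16 × 16 = 256 ≡ 16 (mod 30)
  16 × 16 = 256 ≡ 16 (mod 30)
  16 × 16 = 256 ≡ 16 (mod 30)
Result: 16^30 ≡ 16 (mod 30)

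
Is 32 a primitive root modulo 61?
No

To verify, check if 32^(60/q) ≢ 1 (mod 61) for each prime divisor q of 60
Divisors of 60 = 60: [1, 2, 3, 4, 5, 6, 10, 12, 15, 20, 30, 60]
  32^(60/2) = 32^30 ≡ 60 (mod 61)
  32^(60/3) = 32^20 ≡ 13 (mod 61)
  32^(60/5) = 32^12 ≡ 1 (mod 61)
Conclusion: 32 is not a primitive root modulo 61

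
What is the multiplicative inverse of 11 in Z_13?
11^(-1) ≡ 6 (mod 13). Verification: 11 × 6 = 66 ≡ 1 (mod 13)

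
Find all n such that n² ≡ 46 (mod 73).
The square roots of 46 mod 73 are 22 and 51. Verify: 22² = 484 ≡ 46 (mod 73)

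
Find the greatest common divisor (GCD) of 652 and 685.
1

Using the Euclidean algorithm:
652 = 0 × 685 + 652
685 = 1 × 652 + 33
652 = 19 × 33 + 25
33 = 1 × 25 + 8
25 = 3 × 8 + 1
8 = 8 × 1 + 0

GCD(652, 685) = 1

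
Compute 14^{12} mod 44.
20

Using successive squaring:
Binary expansion of 12: 1100
Powers of 14 mod 44 (each is the square of the previous):
  14^1 ≡ 14 (mod 44)
  14^2 ≡ 14² = 196 ≡ 20 (mod 44)
  14^4 ≡ 20² = 400 ≡ 4 (mod 44)
  14^8 ≡ 4² = 16 ≡ 16 (mod 44)
12 = 8 + 4, so 14^12 = 14^8 × 14^4 ≡ 16 × 4 (mod 44)
Multiplying step by step:
  16 × 4 = 64 ≡ 20 (mod 44)
Result: 14^12 ≡ 20 (mod 44)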